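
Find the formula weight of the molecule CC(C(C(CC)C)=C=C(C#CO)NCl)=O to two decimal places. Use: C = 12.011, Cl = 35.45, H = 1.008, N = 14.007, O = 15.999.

227.69

Molecular formula: C11H14ClNO2.
M = 11×12.011 + 1×35.45 + 14×1.008 + 1×14.007 + 2×15.999 = 227.69 g/mol.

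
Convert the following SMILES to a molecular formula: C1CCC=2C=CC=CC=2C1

C10H12

Heavy atoms from the SMILES: 10 C.
Implicit hydrogens by atom environment:
  4 × C: 2 H each → 8
  4 × C (aromatic): 1 H each → 4
  2 × C (aromatic): no H
  Total hydrogens = 12.
Molecular formula: C10H12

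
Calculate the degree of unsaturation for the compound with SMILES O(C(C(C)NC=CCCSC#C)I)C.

3

Molecular formula from the SMILES: C10H16INOS.
DoU = (2C + 2 + N − H − X)/2 = (2·10 + 2 + 1 − 16 − 1)/2 = 6/2 = 3.
(Structurally: 0 ring(s) + 3 π bond(s) = 3.)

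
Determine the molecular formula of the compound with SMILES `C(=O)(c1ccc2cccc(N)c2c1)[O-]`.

Heavy atoms from the SMILES: 11 C, 1 N, 2 O.
Implicit hydrogens by atom environment:
  6 × C (aromatic): 1 H each → 6
  4 × C (aromatic): no H
  1 × C: no H
  1 × N: 2 H
  1 × O: no H
  1 × O (charge -1): no H
  Total hydrogens = 8.
Net charge -1.
Molecular formula: C11H8NO2-

C11H8NO2-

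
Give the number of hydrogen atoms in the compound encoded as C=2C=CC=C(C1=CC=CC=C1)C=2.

10

Hydrogens are implicit in SMILES; fill each atom to its normal valence:
  10 × C (aromatic): 1 H each → 10
  2 × C (aromatic): no H
  Total hydrogens = 10.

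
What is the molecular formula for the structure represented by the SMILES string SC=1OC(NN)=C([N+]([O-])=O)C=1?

Heavy atoms from the SMILES: 4 C, 3 N, 3 O, 1 S.
Implicit hydrogens by atom environment:
  3 × C (aromatic): no H
  1 × C (aromatic): 1 H
  1 × N: 2 H
  1 × N: 1 H
  1 × N (charge +1): no H
  1 × O (aromatic): no H
  1 × O: no H
  1 × O (charge -1): no H
  1 × S: 1 H
  Total hydrogens = 5.
Molecular formula: C4H5N3O3S

C4H5N3O3S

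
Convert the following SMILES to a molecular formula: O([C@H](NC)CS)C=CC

C6H13NOS

Heavy atoms from the SMILES: 6 C, 1 N, 1 O, 1 S.
Implicit hydrogens by atom environment:
  3 × C: 1 H each → 3
  2 × C: 3 H each → 6
  1 × C: 2 H
  1 × N: 1 H
  1 × O: no H
  1 × S: 1 H
  Total hydrogens = 13.
Molecular formula: C6H13NOS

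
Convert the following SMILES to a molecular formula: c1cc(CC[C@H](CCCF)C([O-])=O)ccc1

Heavy atoms from the SMILES: 13 C, 1 F, 2 O.
Implicit hydrogens by atom environment:
  5 × C: 2 H each → 10
  5 × C (aromatic): 1 H each → 5
  1 × C: 1 H
  1 × C: no H
  1 × C (aromatic): no H
  1 × F: no H
  1 × O: no H
  1 × O (charge -1): no H
  Total hydrogens = 16.
Net charge -1.
Molecular formula: C13H16FO2-

C13H16FO2-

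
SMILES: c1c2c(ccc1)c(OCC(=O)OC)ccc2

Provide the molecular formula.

Heavy atoms from the SMILES: 13 C, 3 O.
Implicit hydrogens by atom environment:
  7 × C (aromatic): 1 H each → 7
  3 × C (aromatic): no H
  3 × O: no H
  1 × C: 3 H
  1 × C: 2 H
  1 × C: no H
  Total hydrogens = 12.
Molecular formula: C13H12O3

C13H12O3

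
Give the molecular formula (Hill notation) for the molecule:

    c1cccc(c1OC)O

Heavy atoms from the SMILES: 7 C, 2 O.
Implicit hydrogens by atom environment:
  4 × C (aromatic): 1 H each → 4
  2 × C (aromatic): no H
  1 × C: 3 H
  1 × O: 1 H
  1 × O: no H
  Total hydrogens = 8.
Molecular formula: C7H8O2

C7H8O2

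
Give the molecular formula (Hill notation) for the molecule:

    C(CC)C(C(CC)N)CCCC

C11H25N

Heavy atoms from the SMILES: 11 C, 1 N.
Implicit hydrogens by atom environment:
  6 × C: 2 H each → 12
  3 × C: 3 H each → 9
  2 × C: 1 H each → 2
  1 × N: 2 H
  Total hydrogens = 25.
Molecular formula: C11H25N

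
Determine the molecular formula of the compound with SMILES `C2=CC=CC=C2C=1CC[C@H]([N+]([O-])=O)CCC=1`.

C13H15NO2

Heavy atoms from the SMILES: 13 C, 1 N, 2 O.
Implicit hydrogens by atom environment:
  5 × C (aromatic): 1 H each → 5
  4 × C: 2 H each → 8
  2 × C: 1 H each → 2
  1 × C: no H
  1 × C (aromatic): no H
  1 × N (charge +1): no H
  1 × O: no H
  1 × O (charge -1): no H
  Total hydrogens = 15.
Molecular formula: C13H15NO2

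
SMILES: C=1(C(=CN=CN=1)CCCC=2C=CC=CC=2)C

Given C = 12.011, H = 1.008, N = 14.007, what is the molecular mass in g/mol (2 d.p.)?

212.30

Molecular formula: C14H16N2.
M = 14×12.011 + 16×1.008 + 2×14.007 = 212.30 g/mol.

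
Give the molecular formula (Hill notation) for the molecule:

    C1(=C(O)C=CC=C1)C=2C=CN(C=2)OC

Heavy atoms from the SMILES: 11 C, 1 N, 2 O.
Implicit hydrogens by atom environment:
  7 × C (aromatic): 1 H each → 7
  3 × C (aromatic): no H
  1 × C: 3 H
  1 × N (aromatic): no H
  1 × O: 1 H
  1 × O: no H
  Total hydrogens = 11.
Molecular formula: C11H11NO2

C11H11NO2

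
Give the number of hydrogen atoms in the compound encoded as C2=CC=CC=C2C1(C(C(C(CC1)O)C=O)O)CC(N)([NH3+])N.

24

Hydrogens are implicit in SMILES; fill each atom to its normal valence:
  5 × C (aromatic): 1 H each → 5
  4 × C: 1 H each → 4
  3 × C: 2 H each → 6
  2 × C: no H
  2 × N: 2 H each → 4
  2 × O: 1 H each → 2
  1 × C (aromatic): no H
  1 × N (charge +1): 3 H
  1 × O: no H
  Total hydrogens = 24.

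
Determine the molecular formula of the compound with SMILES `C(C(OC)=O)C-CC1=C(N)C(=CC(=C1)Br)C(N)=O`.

C12H15BrN2O3

Heavy atoms from the SMILES: 1 Br, 12 C, 2 N, 3 O.
Implicit hydrogens by atom environment:
  4 × C (aromatic): no H
  3 × C: 2 H each → 6
  3 × O: no H
  2 × C (aromatic): 1 H each → 2
  2 × C: no H
  2 × N: 2 H each → 4
  1 × Br: no H
  1 × C: 3 H
  Total hydrogens = 15.
Molecular formula: C12H15BrN2O3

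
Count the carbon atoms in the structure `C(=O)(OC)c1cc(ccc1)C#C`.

The symbol for carbon appears 10 times in the SMILES. Lowercase c denotes aromatic carbon and counts toward C.

10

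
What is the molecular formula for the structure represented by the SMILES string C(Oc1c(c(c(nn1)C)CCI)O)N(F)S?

C8H11FIN3O2S

Heavy atoms from the SMILES: 8 C, 1 F, 1 I, 3 N, 2 O, 1 S.
Implicit hydrogens by atom environment:
  4 × C (aromatic): no H
  3 × C: 2 H each → 6
  2 × N (aromatic): no H
  1 × C: 3 H
  1 × F: no H
  1 × I: no H
  1 × N: no H
  1 × O: 1 H
  1 × O: no H
  1 × S: 1 H
  Total hydrogens = 11.
Molecular formula: C8H11FIN3O2S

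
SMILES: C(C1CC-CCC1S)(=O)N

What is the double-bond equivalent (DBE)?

Molecular formula from the SMILES: C7H13NOS.
DoU = (2C + 2 + N − H − X)/2 = (2·7 + 2 + 1 − 13 − 0)/2 = 4/2 = 2.
(Structurally: 1 ring(s) + 1 π bond(s) = 2.)

2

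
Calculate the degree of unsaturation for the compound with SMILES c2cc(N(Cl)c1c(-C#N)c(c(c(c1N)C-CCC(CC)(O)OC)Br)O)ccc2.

Molecular formula from the SMILES: C20H23BrClN3O3.
DoU = (2C + 2 + N − H − X)/2 = (2·20 + 2 + 3 − 23 − 2)/2 = 20/2 = 10.
(Structurally: 2 ring(s) + 8 π bond(s) = 10.)

10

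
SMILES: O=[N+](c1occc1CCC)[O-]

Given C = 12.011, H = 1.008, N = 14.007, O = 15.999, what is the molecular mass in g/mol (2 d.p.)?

Molecular formula: C7H9NO3.
M = 7×12.011 + 9×1.008 + 1×14.007 + 3×15.999 = 155.15 g/mol.

155.15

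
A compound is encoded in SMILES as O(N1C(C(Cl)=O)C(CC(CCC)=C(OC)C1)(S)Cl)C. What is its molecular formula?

Heavy atoms from the SMILES: 12 C, 2 Cl, 1 N, 3 O, 1 S.
Implicit hydrogens by atom environment:
  4 × C: 2 H each → 8
  4 × C: no H
  3 × C: 3 H each → 9
  3 × O: no H
  2 × Cl: no H
  1 × C: 1 H
  1 × N: no H
  1 × S: 1 H
  Total hydrogens = 19.
Molecular formula: C12H19Cl2NO3S

C12H19Cl2NO3S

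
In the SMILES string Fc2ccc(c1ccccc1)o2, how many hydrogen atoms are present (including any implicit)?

Hydrogens are implicit in SMILES; fill each atom to its normal valence:
  7 × C (aromatic): 1 H each → 7
  3 × C (aromatic): no H
  1 × F: no H
  1 × O (aromatic): no H
  Total hydrogens = 7.

7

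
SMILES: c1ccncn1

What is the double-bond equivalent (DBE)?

Molecular formula from the SMILES: C4H4N2.
DoU = (2C + 2 + N − H − X)/2 = (2·4 + 2 + 2 − 4 − 0)/2 = 8/2 = 4.
(Structurally: 1 ring(s) + 3 π bond(s) = 4.)

4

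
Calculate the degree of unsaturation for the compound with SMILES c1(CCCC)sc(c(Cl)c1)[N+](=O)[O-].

Molecular formula from the SMILES: C8H10ClNO2S.
DoU = (2C + 2 + N − H − X)/2 = (2·8 + 2 + 1 − 10 − 1)/2 = 8/2 = 4.
(Structurally: 1 ring(s) + 3 π bond(s) = 4.)

4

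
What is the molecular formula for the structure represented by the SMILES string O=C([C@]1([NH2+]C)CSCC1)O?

C6H12NO2S+

Heavy atoms from the SMILES: 6 C, 1 N, 2 O, 1 S.
Implicit hydrogens by atom environment:
  3 × C: 2 H each → 6
  2 × C: no H
  1 × C: 3 H
  1 × N (charge +1): 2 H
  1 × O: 1 H
  1 × O: no H
  1 × S: no H
  Total hydrogens = 12.
Net charge +1.
Molecular formula: C6H12NO2S+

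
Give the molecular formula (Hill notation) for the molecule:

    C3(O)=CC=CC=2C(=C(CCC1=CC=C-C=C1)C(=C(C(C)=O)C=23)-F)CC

C22H21FO2

Heavy atoms from the SMILES: 22 C, 1 F, 2 O.
Implicit hydrogens by atom environment:
  8 × C (aromatic): 1 H each → 8
  8 × C (aromatic): no H
  3 × C: 2 H each → 6
  2 × C: 3 H each → 6
  1 × C: no H
  1 × F: no H
  1 × O: 1 H
  1 × O: no H
  Total hydrogens = 21.
Molecular formula: C22H21FO2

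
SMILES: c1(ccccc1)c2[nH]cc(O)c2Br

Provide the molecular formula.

C10H8BrNO

Heavy atoms from the SMILES: 1 Br, 10 C, 1 N, 1 O.
Implicit hydrogens by atom environment:
  6 × C (aromatic): 1 H each → 6
  4 × C (aromatic): no H
  1 × Br: no H
  1 × N (aromatic): 1 H
  1 × O: 1 H
  Total hydrogens = 8.
Molecular formula: C10H8BrNO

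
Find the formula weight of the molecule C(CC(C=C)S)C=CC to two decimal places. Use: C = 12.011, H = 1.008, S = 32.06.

142.26

Molecular formula: C8H14S.
M = 8×12.011 + 14×1.008 + 1×32.06 = 142.26 g/mol.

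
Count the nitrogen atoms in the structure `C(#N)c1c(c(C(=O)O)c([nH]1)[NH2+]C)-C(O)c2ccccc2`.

3

The symbol for nitrogen appears 3 times in the SMILES.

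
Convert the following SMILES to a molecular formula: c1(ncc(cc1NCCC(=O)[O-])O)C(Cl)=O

C9H8ClN2O4-

Heavy atoms from the SMILES: 9 C, 1 Cl, 2 N, 4 O.
Implicit hydrogens by atom environment:
  3 × C (aromatic): no H
  2 × C: 2 H each → 4
  2 × C (aromatic): 1 H each → 2
  2 × C: no H
  2 × O: no H
  1 × Cl: no H
  1 × N: 1 H
  1 × N (aromatic): no H
  1 × O: 1 H
  1 × O (charge -1): no H
  Total hydrogens = 8.
Net charge -1.
Molecular formula: C9H8ClN2O4-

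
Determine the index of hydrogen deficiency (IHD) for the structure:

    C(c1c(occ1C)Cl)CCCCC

Molecular formula from the SMILES: C11H17ClO.
DoU = (2C + 2 + N − H − X)/2 = (2·11 + 2 + 0 − 17 − 1)/2 = 6/2 = 3.
(Structurally: 1 ring(s) + 2 π bond(s) = 3.)

3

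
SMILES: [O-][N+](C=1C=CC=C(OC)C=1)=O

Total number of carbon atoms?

The symbol for carbon appears 7 times in the SMILES.

7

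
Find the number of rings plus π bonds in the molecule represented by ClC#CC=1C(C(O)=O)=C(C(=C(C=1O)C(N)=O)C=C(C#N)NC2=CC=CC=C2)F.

Molecular formula from the SMILES: C19H11ClFN3O4.
DoU = (2C + 2 + N − H − X)/2 = (2·19 + 2 + 3 − 11 − 2)/2 = 30/2 = 15.
(Structurally: 2 ring(s) + 13 π bond(s) = 15.)

15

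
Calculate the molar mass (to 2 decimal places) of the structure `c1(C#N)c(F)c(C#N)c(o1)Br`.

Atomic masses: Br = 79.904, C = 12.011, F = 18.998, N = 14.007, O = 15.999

Molecular formula: C6BrFN2O.
M = 1×79.904 + 6×12.011 + 1×18.998 + 2×14.007 + 1×15.999 = 214.98 g/mol.

214.98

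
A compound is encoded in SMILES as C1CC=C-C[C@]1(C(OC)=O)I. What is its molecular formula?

Heavy atoms from the SMILES: 8 C, 1 I, 2 O.
Implicit hydrogens by atom environment:
  3 × C: 2 H each → 6
  2 × C: 1 H each → 2
  2 × C: no H
  2 × O: no H
  1 × C: 3 H
  1 × I: no H
  Total hydrogens = 11.
Molecular formula: C8H11IO2

C8H11IO2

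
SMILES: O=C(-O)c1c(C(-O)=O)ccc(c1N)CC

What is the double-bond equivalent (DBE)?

6

Molecular formula from the SMILES: C10H11NO4.
DoU = (2C + 2 + N − H − X)/2 = (2·10 + 2 + 1 − 11 − 0)/2 = 12/2 = 6.
(Structurally: 1 ring(s) + 5 π bond(s) = 6.)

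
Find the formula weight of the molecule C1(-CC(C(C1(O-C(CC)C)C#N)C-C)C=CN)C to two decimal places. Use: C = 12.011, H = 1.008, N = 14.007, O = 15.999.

Molecular formula: C15H26N2O.
M = 15×12.011 + 26×1.008 + 2×14.007 + 1×15.999 = 250.39 g/mol.

250.39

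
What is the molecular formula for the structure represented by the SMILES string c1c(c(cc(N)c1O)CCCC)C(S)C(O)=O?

C12H17NO3S

Heavy atoms from the SMILES: 12 C, 1 N, 3 O, 1 S.
Implicit hydrogens by atom environment:
  4 × C (aromatic): no H
  3 × C: 2 H each → 6
  2 × C (aromatic): 1 H each → 2
  2 × O: 1 H each → 2
  1 × C: 3 H
  1 × C: 1 H
  1 × C: no H
  1 × N: 2 H
  1 × O: no H
  1 × S: 1 H
  Total hydrogens = 17.
Molecular formula: C12H17NO3S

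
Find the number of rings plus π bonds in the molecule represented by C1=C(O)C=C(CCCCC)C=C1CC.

4

Molecular formula from the SMILES: C13H20O.
DoU = (2C + 2 + N − H − X)/2 = (2·13 + 2 + 0 − 20 − 0)/2 = 8/2 = 4.
(Structurally: 1 ring(s) + 3 π bond(s) = 4.)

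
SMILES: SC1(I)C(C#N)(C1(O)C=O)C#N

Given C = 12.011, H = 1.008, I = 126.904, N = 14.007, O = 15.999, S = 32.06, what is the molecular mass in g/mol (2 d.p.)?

294.07

Molecular formula: C6H3IN2O2S.
M = 6×12.011 + 3×1.008 + 1×126.904 + 2×14.007 + 2×15.999 + 1×32.06 = 294.07 g/mol.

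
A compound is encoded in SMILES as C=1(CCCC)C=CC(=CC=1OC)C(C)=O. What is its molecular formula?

C13H18O2

Heavy atoms from the SMILES: 13 C, 2 O.
Implicit hydrogens by atom environment:
  3 × C: 3 H each → 9
  3 × C: 2 H each → 6
  3 × C (aromatic): 1 H each → 3
  3 × C (aromatic): no H
  2 × O: no H
  1 × C: no H
  Total hydrogens = 18.
Molecular formula: C13H18O2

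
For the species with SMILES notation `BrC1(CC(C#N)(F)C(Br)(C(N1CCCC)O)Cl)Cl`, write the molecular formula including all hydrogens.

C10H13Br2Cl2FN2O

Heavy atoms from the SMILES: 2 Br, 10 C, 2 Cl, 1 F, 2 N, 1 O.
Implicit hydrogens by atom environment:
  4 × C: 2 H each → 8
  4 × C: no H
  2 × Br: no H
  2 × Cl: no H
  2 × N: no H
  1 × C: 3 H
  1 × C: 1 H
  1 × F: no H
  1 × O: 1 H
  Total hydrogens = 13.
Molecular formula: C10H13Br2Cl2FN2O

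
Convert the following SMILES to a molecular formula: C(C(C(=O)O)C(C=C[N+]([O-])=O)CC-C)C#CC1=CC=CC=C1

C17H19NO4

Heavy atoms from the SMILES: 17 C, 1 N, 4 O.
Implicit hydrogens by atom environment:
  5 × C (aromatic): 1 H each → 5
  4 × C: 1 H each → 4
  3 × C: 2 H each → 6
  3 × C: no H
  2 × O: no H
  1 × C: 3 H
  1 × C (aromatic): no H
  1 × N (charge +1): no H
  1 × O: 1 H
  1 × O (charge -1): no H
  Total hydrogens = 19.
Molecular formula: C17H19NO4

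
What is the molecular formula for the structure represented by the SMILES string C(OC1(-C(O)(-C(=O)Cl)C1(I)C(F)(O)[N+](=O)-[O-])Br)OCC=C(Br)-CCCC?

C13H16Br2ClFINO7

Heavy atoms from the SMILES: 2 Br, 13 C, 1 Cl, 1 F, 1 I, 1 N, 7 O.
Implicit hydrogens by atom environment:
  6 × C: no H
  5 × C: 2 H each → 10
  4 × O: no H
  2 × Br: no H
  2 × O: 1 H each → 2
  1 × C: 3 H
  1 × C: 1 H
  1 × Cl: no H
  1 × F: no H
  1 × I: no H
  1 × N (charge +1): no H
  1 × O (charge -1): no H
  Total hydrogens = 16.
Molecular formula: C13H16Br2ClFINO7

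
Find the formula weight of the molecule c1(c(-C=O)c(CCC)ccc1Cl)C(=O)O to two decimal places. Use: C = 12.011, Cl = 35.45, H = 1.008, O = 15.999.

226.66

Molecular formula: C11H11ClO3.
M = 11×12.011 + 1×35.45 + 11×1.008 + 3×15.999 = 226.66 g/mol.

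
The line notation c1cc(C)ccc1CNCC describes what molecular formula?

Heavy atoms from the SMILES: 10 C, 1 N.
Implicit hydrogens by atom environment:
  4 × C (aromatic): 1 H each → 4
  2 × C: 3 H each → 6
  2 × C: 2 H each → 4
  2 × C (aromatic): no H
  1 × N: 1 H
  Total hydrogens = 15.
Molecular formula: C10H15N

C10H15N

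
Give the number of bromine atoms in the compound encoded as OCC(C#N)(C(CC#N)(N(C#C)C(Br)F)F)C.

1

The symbol for bromine appears 1 time in the SMILES.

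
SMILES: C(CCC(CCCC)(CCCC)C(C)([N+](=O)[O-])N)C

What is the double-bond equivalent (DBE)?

Molecular formula from the SMILES: C15H32N2O2.
DoU = (2C + 2 + N − H − X)/2 = (2·15 + 2 + 2 − 32 − 0)/2 = 2/2 = 1.
(Structurally: 0 ring(s) + 1 π bond(s) = 1.)

1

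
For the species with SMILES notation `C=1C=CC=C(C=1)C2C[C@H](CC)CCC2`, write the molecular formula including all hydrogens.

Heavy atoms from the SMILES: 14 C.
Implicit hydrogens by atom environment:
  5 × C: 2 H each → 10
  5 × C (aromatic): 1 H each → 5
  2 × C: 1 H each → 2
  1 × C: 3 H
  1 × C (aromatic): no H
  Total hydrogens = 20.
Molecular formula: C14H20

C14H20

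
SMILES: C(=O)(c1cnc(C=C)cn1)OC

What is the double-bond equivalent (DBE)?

Molecular formula from the SMILES: C8H8N2O2.
DoU = (2C + 2 + N − H − X)/2 = (2·8 + 2 + 2 − 8 − 0)/2 = 12/2 = 6.
(Structurally: 1 ring(s) + 5 π bond(s) = 6.)

6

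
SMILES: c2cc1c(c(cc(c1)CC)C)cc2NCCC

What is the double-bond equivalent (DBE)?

Molecular formula from the SMILES: C16H21N.
DoU = (2C + 2 + N − H − X)/2 = (2·16 + 2 + 1 − 21 − 0)/2 = 14/2 = 7.
(Structurally: 2 ring(s) + 5 π bond(s) = 7.)

7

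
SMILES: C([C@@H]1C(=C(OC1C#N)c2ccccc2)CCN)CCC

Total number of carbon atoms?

The symbol for carbon appears 17 times in the SMILES. Lowercase c denotes aromatic carbon and counts toward C.

17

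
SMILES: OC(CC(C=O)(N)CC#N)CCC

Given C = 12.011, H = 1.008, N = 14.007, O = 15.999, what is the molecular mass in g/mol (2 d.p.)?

Molecular formula: C9H16N2O2.
M = 9×12.011 + 16×1.008 + 2×14.007 + 2×15.999 = 184.24 g/mol.

184.24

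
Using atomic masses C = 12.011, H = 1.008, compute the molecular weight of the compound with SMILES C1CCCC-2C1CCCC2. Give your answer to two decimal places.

138.25

Molecular formula: C10H18.
M = 10×12.011 + 18×1.008 = 138.25 g/mol.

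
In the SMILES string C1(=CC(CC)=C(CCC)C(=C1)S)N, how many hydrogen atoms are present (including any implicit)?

Hydrogens are implicit in SMILES; fill each atom to its normal valence:
  4 × C (aromatic): no H
  3 × C: 2 H each → 6
  2 × C: 3 H each → 6
  2 × C (aromatic): 1 H each → 2
  1 × N: 2 H
  1 × S: 1 H
  Total hydrogens = 17.

17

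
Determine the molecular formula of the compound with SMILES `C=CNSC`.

C3H7NS

Heavy atoms from the SMILES: 3 C, 1 N, 1 S.
Implicit hydrogens by atom environment:
  1 × C: 3 H
  1 × C: 2 H
  1 × C: 1 H
  1 × N: 1 H
  1 × S: no H
  Total hydrogens = 7.
Molecular formula: C3H7NS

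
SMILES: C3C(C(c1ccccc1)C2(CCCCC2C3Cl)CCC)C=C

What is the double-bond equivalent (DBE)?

7

Molecular formula from the SMILES: C21H29Cl.
DoU = (2C + 2 + N − H − X)/2 = (2·21 + 2 + 0 − 29 − 1)/2 = 14/2 = 7.
(Structurally: 3 ring(s) + 4 π bond(s) = 7.)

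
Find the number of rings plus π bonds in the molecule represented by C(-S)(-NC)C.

0

Molecular formula from the SMILES: C3H9NS.
DoU = (2C + 2 + N − H − X)/2 = (2·3 + 2 + 1 − 9 − 0)/2 = 0/2 = 0.
(Structurally: 0 ring(s) + 0 π bond(s) = 0.)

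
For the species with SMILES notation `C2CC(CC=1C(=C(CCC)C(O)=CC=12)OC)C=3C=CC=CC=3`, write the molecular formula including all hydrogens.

Heavy atoms from the SMILES: 20 C, 2 O.
Implicit hydrogens by atom environment:
  6 × C (aromatic): 1 H each → 6
  6 × C (aromatic): no H
  5 × C: 2 H each → 10
  2 × C: 3 H each → 6
  1 × C: 1 H
  1 × O: 1 H
  1 × O: no H
  Total hydrogens = 24.
Molecular formula: C20H24O2

C20H24O2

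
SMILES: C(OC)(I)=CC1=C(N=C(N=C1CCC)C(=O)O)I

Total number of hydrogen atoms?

12

Hydrogens are implicit in SMILES; fill each atom to its normal valence:
  4 × C (aromatic): no H
  2 × C: 3 H each → 6
  2 × C: 2 H each → 4
  2 × C: no H
  2 × I: no H
  2 × N (aromatic): no H
  2 × O: no H
  1 × C: 1 H
  1 × O: 1 H
  Total hydrogens = 12.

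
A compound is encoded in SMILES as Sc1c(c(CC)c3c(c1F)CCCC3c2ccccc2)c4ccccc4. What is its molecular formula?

Heavy atoms from the SMILES: 24 C, 1 F, 1 S.
Implicit hydrogens by atom environment:
  10 × C (aromatic): 1 H each → 10
  8 × C (aromatic): no H
  4 × C: 2 H each → 8
  1 × C: 3 H
  1 × C: 1 H
  1 × F: no H
  1 × S: 1 H
  Total hydrogens = 23.
Molecular formula: C24H23FS

C24H23FS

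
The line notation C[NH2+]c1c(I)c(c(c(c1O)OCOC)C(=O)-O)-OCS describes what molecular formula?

Heavy atoms from the SMILES: 11 C, 1 I, 1 N, 6 O, 1 S.
Implicit hydrogens by atom environment:
  6 × C (aromatic): no H
  4 × O: no H
  2 × C: 3 H each → 6
  2 × C: 2 H each → 4
  2 × O: 1 H each → 2
  1 × C: no H
  1 × I: no H
  1 × N (charge +1): 2 H
  1 × S: 1 H
  Total hydrogens = 15.
Net charge +1.
Molecular formula: C11H15INO6S+

C11H15INO6S+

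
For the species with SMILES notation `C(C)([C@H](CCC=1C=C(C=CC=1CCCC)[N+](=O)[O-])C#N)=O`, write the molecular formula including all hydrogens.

C16H20N2O3

Heavy atoms from the SMILES: 16 C, 2 N, 3 O.
Implicit hydrogens by atom environment:
  5 × C: 2 H each → 10
  3 × C (aromatic): 1 H each → 3
  3 × C (aromatic): no H
  2 × C: 3 H each → 6
  2 × C: no H
  2 × O: no H
  1 × C: 1 H
  1 × N (charge +1): no H
  1 × N: no H
  1 × O (charge -1): no H
  Total hydrogens = 20.
Molecular formula: C16H20N2O3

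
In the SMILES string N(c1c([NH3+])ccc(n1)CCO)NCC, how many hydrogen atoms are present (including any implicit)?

Hydrogens are implicit in SMILES; fill each atom to its normal valence:
  3 × C: 2 H each → 6
  3 × C (aromatic): no H
  2 × C (aromatic): 1 H each → 2
  2 × N: 1 H each → 2
  1 × C: 3 H
  1 × N (charge +1): 3 H
  1 × N (aromatic): no H
  1 × O: 1 H
  Total hydrogens = 17.

17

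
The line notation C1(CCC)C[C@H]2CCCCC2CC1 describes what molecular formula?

C13H24

Heavy atoms from the SMILES: 13 C.
Implicit hydrogens by atom environment:
  9 × C: 2 H each → 18
  3 × C: 1 H each → 3
  1 × C: 3 H
  Total hydrogens = 24.
Molecular formula: C13H24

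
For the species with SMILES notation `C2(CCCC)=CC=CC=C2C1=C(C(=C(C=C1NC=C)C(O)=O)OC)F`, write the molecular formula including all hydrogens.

Heavy atoms from the SMILES: 20 C, 1 F, 1 N, 3 O.
Implicit hydrogens by atom environment:
  7 × C (aromatic): no H
  5 × C (aromatic): 1 H each → 5
  4 × C: 2 H each → 8
  2 × C: 3 H each → 6
  2 × O: no H
  1 × C: 1 H
  1 × C: no H
  1 × F: no H
  1 × N: 1 H
  1 × O: 1 H
  Total hydrogens = 22.
Molecular formula: C20H22FNO3

C20H22FNO3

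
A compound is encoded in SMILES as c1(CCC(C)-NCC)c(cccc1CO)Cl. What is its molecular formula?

C13H20ClNO

Heavy atoms from the SMILES: 13 C, 1 Cl, 1 N, 1 O.
Implicit hydrogens by atom environment:
  4 × C: 2 H each → 8
  3 × C (aromatic): 1 H each → 3
  3 × C (aromatic): no H
  2 × C: 3 H each → 6
  1 × C: 1 H
  1 × Cl: no H
  1 × N: 1 H
  1 × O: 1 H
  Total hydrogens = 20.
Molecular formula: C13H20ClNO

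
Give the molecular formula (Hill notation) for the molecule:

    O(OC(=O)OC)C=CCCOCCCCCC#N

C12H19NO5

Heavy atoms from the SMILES: 12 C, 1 N, 5 O.
Implicit hydrogens by atom environment:
  7 × C: 2 H each → 14
  5 × O: no H
  2 × C: 1 H each → 2
  2 × C: no H
  1 × C: 3 H
  1 × N: no H
  Total hydrogens = 19.
Molecular formula: C12H19NO5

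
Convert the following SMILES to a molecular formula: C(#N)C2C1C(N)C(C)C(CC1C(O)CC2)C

Heavy atoms from the SMILES: 13 C, 2 N, 1 O.
Implicit hydrogens by atom environment:
  7 × C: 1 H each → 7
  3 × C: 2 H each → 6
  2 × C: 3 H each → 6
  1 × C: no H
  1 × N: 2 H
  1 × N: no H
  1 × O: 1 H
  Total hydrogens = 22.
Molecular formula: C13H22N2O

C13H22N2O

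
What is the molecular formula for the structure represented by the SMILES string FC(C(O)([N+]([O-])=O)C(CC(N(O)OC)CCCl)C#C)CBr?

C11H17BrClFN2O5

Heavy atoms from the SMILES: 1 Br, 11 C, 1 Cl, 1 F, 2 N, 5 O.
Implicit hydrogens by atom environment:
  4 × C: 2 H each → 8
  4 × C: 1 H each → 4
  2 × C: no H
  2 × O: 1 H each → 2
  2 × O: no H
  1 × Br: no H
  1 × C: 3 H
  1 × Cl: no H
  1 × F: no H
  1 × N: no H
  1 × N (charge +1): no H
  1 × O (charge -1): no H
  Total hydrogens = 17.
Molecular formula: C11H17BrClFN2O5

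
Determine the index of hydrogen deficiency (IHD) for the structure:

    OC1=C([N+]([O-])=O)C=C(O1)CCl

4

Molecular formula from the SMILES: C5H4ClNO4.
DoU = (2C + 2 + N − H − X)/2 = (2·5 + 2 + 1 − 4 − 1)/2 = 8/2 = 4.
(Structurally: 1 ring(s) + 3 π bond(s) = 4.)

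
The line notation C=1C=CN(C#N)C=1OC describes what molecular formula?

C6H6N2O

Heavy atoms from the SMILES: 6 C, 2 N, 1 O.
Implicit hydrogens by atom environment:
  3 × C (aromatic): 1 H each → 3
  1 × C: 3 H
  1 × C (aromatic): no H
  1 × C: no H
  1 × N (aromatic): no H
  1 × N: no H
  1 × O: no H
  Total hydrogens = 6.
Molecular formula: C6H6N2O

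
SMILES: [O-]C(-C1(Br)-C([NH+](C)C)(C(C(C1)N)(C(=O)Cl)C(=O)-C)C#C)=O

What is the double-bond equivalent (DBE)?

Molecular formula from the SMILES: C13H16BrClN2O4.
DoU = (2C + 2 + N − H − X)/2 = (2·13 + 2 + 2 − 16 − 2)/2 = 12/2 = 6.
(Structurally: 1 ring(s) + 5 π bond(s) = 6.)

6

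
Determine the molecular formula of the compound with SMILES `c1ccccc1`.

C6H6

Heavy atoms from the SMILES: 6 C.
Implicit hydrogens by atom environment:
  6 × C (aromatic): 1 H each → 6
  Total hydrogens = 6.
Molecular formula: C6H6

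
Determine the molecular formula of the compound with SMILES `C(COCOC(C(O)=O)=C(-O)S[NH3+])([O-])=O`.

Heavy atoms from the SMILES: 6 C, 1 N, 7 O, 1 S.
Implicit hydrogens by atom environment:
  4 × C: no H
  4 × O: no H
  2 × C: 2 H each → 4
  2 × O: 1 H each → 2
  1 × N (charge +1): 3 H
  1 × O (charge -1): no H
  1 × S: no H
  Total hydrogens = 9.
Molecular formula: C6H9NO7S

C6H9NO7S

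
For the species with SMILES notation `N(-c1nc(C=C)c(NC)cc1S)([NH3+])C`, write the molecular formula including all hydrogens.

C9H15N4S+

Heavy atoms from the SMILES: 9 C, 4 N, 1 S.
Implicit hydrogens by atom environment:
  4 × C (aromatic): no H
  2 × C: 3 H each → 6
  1 × C: 2 H
  1 × C (aromatic): 1 H
  1 × C: 1 H
  1 × N (charge +1): 3 H
  1 × N: 1 H
  1 × N (aromatic): no H
  1 × N: no H
  1 × S: 1 H
  Total hydrogens = 15.
Net charge +1.
Molecular formula: C9H15N4S+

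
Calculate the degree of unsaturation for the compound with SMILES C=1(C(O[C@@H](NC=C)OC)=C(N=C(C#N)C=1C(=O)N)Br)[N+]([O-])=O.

Molecular formula from the SMILES: C11H10BrN5O5.
DoU = (2C + 2 + N − H − X)/2 = (2·11 + 2 + 5 − 10 − 1)/2 = 18/2 = 9.
(Structurally: 1 ring(s) + 8 π bond(s) = 9.)

9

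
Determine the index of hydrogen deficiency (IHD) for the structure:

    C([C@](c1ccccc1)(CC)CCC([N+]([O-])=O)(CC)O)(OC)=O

6

Molecular formula from the SMILES: C16H23NO5.
DoU = (2C + 2 + N − H − X)/2 = (2·16 + 2 + 1 − 23 − 0)/2 = 12/2 = 6.
(Structurally: 1 ring(s) + 5 π bond(s) = 6.)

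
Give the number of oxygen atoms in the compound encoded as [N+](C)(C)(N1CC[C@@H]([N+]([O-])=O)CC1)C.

The symbol for oxygen appears 2 times in the SMILES.

2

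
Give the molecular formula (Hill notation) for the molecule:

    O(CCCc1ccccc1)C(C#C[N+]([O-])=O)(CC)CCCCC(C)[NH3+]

Heavy atoms from the SMILES: 20 C, 2 N, 3 O.
Implicit hydrogens by atom environment:
  8 × C: 2 H each → 16
  5 × C (aromatic): 1 H each → 5
  3 × C: no H
  2 × C: 3 H each → 6
  2 × O: no H
  1 × C: 1 H
  1 × C (aromatic): no H
  1 × N (charge +1): 3 H
  1 × N (charge +1): no H
  1 × O (charge -1): no H
  Total hydrogens = 31.
Net charge +1.
Molecular formula: C20H31N2O3+

C20H31N2O3+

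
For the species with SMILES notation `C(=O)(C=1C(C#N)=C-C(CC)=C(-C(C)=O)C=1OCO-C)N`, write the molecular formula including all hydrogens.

C14H16N2O4

Heavy atoms from the SMILES: 14 C, 2 N, 4 O.
Implicit hydrogens by atom environment:
  5 × C (aromatic): no H
  4 × O: no H
  3 × C: 3 H each → 9
  3 × C: no H
  2 × C: 2 H each → 4
  1 × C (aromatic): 1 H
  1 × N: 2 H
  1 × N: no H
  Total hydrogens = 16.
Molecular formula: C14H16N2O4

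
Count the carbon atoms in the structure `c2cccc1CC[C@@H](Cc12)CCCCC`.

15

The symbol for carbon appears 15 times in the SMILES. Lowercase c denotes aromatic carbon and counts toward C.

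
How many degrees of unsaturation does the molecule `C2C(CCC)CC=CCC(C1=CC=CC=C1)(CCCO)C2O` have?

Molecular formula from the SMILES: C20H30O2.
DoU = (2C + 2 + N − H − X)/2 = (2·20 + 2 + 0 − 30 − 0)/2 = 12/2 = 6.
(Structurally: 2 ring(s) + 4 π bond(s) = 6.)

6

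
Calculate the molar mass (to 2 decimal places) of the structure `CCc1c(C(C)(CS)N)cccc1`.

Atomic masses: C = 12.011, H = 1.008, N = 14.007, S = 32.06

Molecular formula: C11H17NS.
M = 11×12.011 + 17×1.008 + 1×14.007 + 1×32.06 = 195.32 g/mol.

195.32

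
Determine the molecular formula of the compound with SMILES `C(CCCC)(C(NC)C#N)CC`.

C10H20N2

Heavy atoms from the SMILES: 10 C, 2 N.
Implicit hydrogens by atom environment:
  4 × C: 2 H each → 8
  3 × C: 3 H each → 9
  2 × C: 1 H each → 2
  1 × C: no H
  1 × N: 1 H
  1 × N: no H
  Total hydrogens = 20.
Molecular formula: C10H20N2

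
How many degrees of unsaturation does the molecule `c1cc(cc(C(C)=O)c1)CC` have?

5

Molecular formula from the SMILES: C10H12O.
DoU = (2C + 2 + N − H − X)/2 = (2·10 + 2 + 0 − 12 − 0)/2 = 10/2 = 5.
(Structurally: 1 ring(s) + 4 π bond(s) = 5.)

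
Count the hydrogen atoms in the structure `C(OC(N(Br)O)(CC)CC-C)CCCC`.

Hydrogens are implicit in SMILES; fill each atom to its normal valence:
  7 × C: 2 H each → 14
  3 × C: 3 H each → 9
  1 × Br: no H
  1 × C: no H
  1 × N: no H
  1 × O: 1 H
  1 × O: no H
  Total hydrogens = 24.

24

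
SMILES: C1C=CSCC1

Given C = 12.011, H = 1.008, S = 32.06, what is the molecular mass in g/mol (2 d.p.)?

100.18

Molecular formula: C5H8S.
M = 5×12.011 + 8×1.008 + 1×32.06 = 100.18 g/mol.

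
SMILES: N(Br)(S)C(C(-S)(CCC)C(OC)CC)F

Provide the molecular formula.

Heavy atoms from the SMILES: 1 Br, 9 C, 1 F, 1 N, 1 O, 2 S.
Implicit hydrogens by atom environment:
  3 × C: 3 H each → 9
  3 × C: 2 H each → 6
  2 × C: 1 H each → 2
  2 × S: 1 H each → 2
  1 × Br: no H
  1 × C: no H
  1 × F: no H
  1 × N: no H
  1 × O: no H
  Total hydrogens = 19.
Molecular formula: C9H19BrFNOS2

C9H19BrFNOS2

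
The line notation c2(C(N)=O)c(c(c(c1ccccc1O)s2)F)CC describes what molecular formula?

C13H12FNO2S

Heavy atoms from the SMILES: 13 C, 1 F, 1 N, 2 O, 1 S.
Implicit hydrogens by atom environment:
  6 × C (aromatic): no H
  4 × C (aromatic): 1 H each → 4
  1 × C: 3 H
  1 × C: 2 H
  1 × C: no H
  1 × F: no H
  1 × N: 2 H
  1 × O: 1 H
  1 × O: no H
  1 × S (aromatic): no H
  Total hydrogens = 12.
Molecular formula: C13H12FNO2S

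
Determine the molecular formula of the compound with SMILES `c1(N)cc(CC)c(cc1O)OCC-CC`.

C12H19NO2

Heavy atoms from the SMILES: 12 C, 1 N, 2 O.
Implicit hydrogens by atom environment:
  4 × C: 2 H each → 8
  4 × C (aromatic): no H
  2 × C: 3 H each → 6
  2 × C (aromatic): 1 H each → 2
  1 × N: 2 H
  1 × O: 1 H
  1 × O: no H
  Total hydrogens = 19.
Molecular formula: C12H19NO2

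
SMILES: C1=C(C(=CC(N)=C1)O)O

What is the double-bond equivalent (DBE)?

4

Molecular formula from the SMILES: C6H7NO2.
DoU = (2C + 2 + N − H − X)/2 = (2·6 + 2 + 1 − 7 − 0)/2 = 8/2 = 4.
(Structurally: 1 ring(s) + 3 π bond(s) = 4.)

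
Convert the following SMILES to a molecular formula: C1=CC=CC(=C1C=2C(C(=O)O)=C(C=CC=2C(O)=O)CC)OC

C17H16O5

Heavy atoms from the SMILES: 17 C, 5 O.
Implicit hydrogens by atom environment:
  6 × C (aromatic): 1 H each → 6
  6 × C (aromatic): no H
  3 × O: no H
  2 × C: 3 H each → 6
  2 × C: no H
  2 × O: 1 H each → 2
  1 × C: 2 H
  Total hydrogens = 16.
Molecular formula: C17H16O5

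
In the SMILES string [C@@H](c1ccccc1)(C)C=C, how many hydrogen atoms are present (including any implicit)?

12

Hydrogens are implicit in SMILES; fill each atom to its normal valence:
  5 × C (aromatic): 1 H each → 5
  2 × C: 1 H each → 2
  1 × C: 3 H
  1 × C: 2 H
  1 × C (aromatic): no H
  Total hydrogens = 12.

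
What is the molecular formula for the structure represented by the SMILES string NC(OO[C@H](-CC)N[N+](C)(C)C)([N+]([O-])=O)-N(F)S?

C7H19FN5O4S+

Heavy atoms from the SMILES: 7 C, 1 F, 5 N, 4 O, 1 S.
Implicit hydrogens by atom environment:
  4 × C: 3 H each → 12
  3 × O: no H
  2 × N (charge +1): no H
  1 × C: 2 H
  1 × C: 1 H
  1 × C: no H
  1 × F: no H
  1 × N: 2 H
  1 × N: 1 H
  1 × N: no H
  1 × O (charge -1): no H
  1 × S: 1 H
  Total hydrogens = 19.
Net charge +1.
Molecular formula: C7H19FN5O4S+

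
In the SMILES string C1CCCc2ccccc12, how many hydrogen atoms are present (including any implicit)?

Hydrogens are implicit in SMILES; fill each atom to its normal valence:
  4 × C: 2 H each → 8
  4 × C (aromatic): 1 H each → 4
  2 × C (aromatic): no H
  Total hydrogens = 12.

12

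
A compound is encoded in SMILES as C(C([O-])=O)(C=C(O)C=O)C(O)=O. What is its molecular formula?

Heavy atoms from the SMILES: 6 C, 6 O.
Implicit hydrogens by atom environment:
  3 × C: 1 H each → 3
  3 × C: no H
  3 × O: no H
  2 × O: 1 H each → 2
  1 × O (charge -1): no H
  Total hydrogens = 5.
Net charge -1.
Molecular formula: C6H5O6-

C6H5O6-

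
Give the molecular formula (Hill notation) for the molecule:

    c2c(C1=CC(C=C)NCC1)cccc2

C13H15N

Heavy atoms from the SMILES: 13 C, 1 N.
Implicit hydrogens by atom environment:
  5 × C (aromatic): 1 H each → 5
  3 × C: 2 H each → 6
  3 × C: 1 H each → 3
  1 × C: no H
  1 × C (aromatic): no H
  1 × N: 1 H
  Total hydrogens = 15.
Molecular formula: C13H15N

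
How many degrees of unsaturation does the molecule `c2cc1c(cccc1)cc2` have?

Molecular formula from the SMILES: C10H8.
DoU = (2C + 2 + N − H − X)/2 = (2·10 + 2 + 0 − 8 − 0)/2 = 14/2 = 7.
(Structurally: 2 ring(s) + 5 π bond(s) = 7.)

7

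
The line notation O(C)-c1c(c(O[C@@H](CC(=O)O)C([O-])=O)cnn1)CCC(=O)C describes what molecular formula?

C13H15N2O7-

Heavy atoms from the SMILES: 13 C, 2 N, 7 O.
Implicit hydrogens by atom environment:
  5 × O: no H
  3 × C: 2 H each → 6
  3 × C (aromatic): no H
  3 × C: no H
  2 × C: 3 H each → 6
  2 × N (aromatic): no H
  1 × C (aromatic): 1 H
  1 × C: 1 H
  1 × O: 1 H
  1 × O (charge -1): no H
  Total hydrogens = 15.
Net charge -1.
Molecular formula: C13H15N2O7-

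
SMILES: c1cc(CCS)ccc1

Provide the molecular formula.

C8H10S

Heavy atoms from the SMILES: 8 C, 1 S.
Implicit hydrogens by atom environment:
  5 × C (aromatic): 1 H each → 5
  2 × C: 2 H each → 4
  1 × C (aromatic): no H
  1 × S: 1 H
  Total hydrogens = 10.
Molecular formula: C8H10S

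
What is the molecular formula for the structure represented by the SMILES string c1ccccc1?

Heavy atoms from the SMILES: 6 C.
Implicit hydrogens by atom environment:
  6 × C (aromatic): 1 H each → 6
  Total hydrogens = 6.
Molecular formula: C6H6

C6H6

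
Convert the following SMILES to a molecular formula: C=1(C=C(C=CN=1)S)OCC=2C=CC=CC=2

C12H11NOS

Heavy atoms from the SMILES: 12 C, 1 N, 1 O, 1 S.
Implicit hydrogens by atom environment:
  8 × C (aromatic): 1 H each → 8
  3 × C (aromatic): no H
  1 × C: 2 H
  1 × N (aromatic): no H
  1 × O: no H
  1 × S: 1 H
  Total hydrogens = 11.
Molecular formula: C12H11NOS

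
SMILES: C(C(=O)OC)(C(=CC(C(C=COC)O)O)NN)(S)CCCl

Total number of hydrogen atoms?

21

Hydrogens are implicit in SMILES; fill each atom to its normal valence:
  5 × C: 1 H each → 5
  3 × C: no H
  3 × O: no H
  2 × C: 3 H each → 6
  2 × C: 2 H each → 4
  2 × O: 1 H each → 2
  1 × Cl: no H
  1 × N: 2 H
  1 × N: 1 H
  1 × S: 1 H
  Total hydrogens = 21.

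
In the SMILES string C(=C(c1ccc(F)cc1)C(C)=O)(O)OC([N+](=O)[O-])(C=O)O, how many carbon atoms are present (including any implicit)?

The symbol for carbon appears 12 times in the SMILES. Lowercase c denotes aromatic carbon and counts toward C.

12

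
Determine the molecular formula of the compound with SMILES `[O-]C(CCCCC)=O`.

Heavy atoms from the SMILES: 6 C, 2 O.
Implicit hydrogens by atom environment:
  4 × C: 2 H each → 8
  1 × C: 3 H
  1 × C: no H
  1 × O: no H
  1 × O (charge -1): no H
  Total hydrogens = 11.
Net charge -1.
Molecular formula: C6H11O2-

C6H11O2-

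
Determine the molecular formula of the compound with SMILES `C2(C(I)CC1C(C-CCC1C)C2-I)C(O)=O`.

Heavy atoms from the SMILES: 12 C, 2 I, 2 O.
Implicit hydrogens by atom environment:
  6 × C: 1 H each → 6
  4 × C: 2 H each → 8
  2 × I: no H
  1 × C: 3 H
  1 × C: no H
  1 × O: 1 H
  1 × O: no H
  Total hydrogens = 18.
Molecular formula: C12H18I2O2

C12H18I2O2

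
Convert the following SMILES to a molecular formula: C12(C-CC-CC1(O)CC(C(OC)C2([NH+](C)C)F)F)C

C14H26F2NO2+

Heavy atoms from the SMILES: 14 C, 2 F, 1 N, 2 O.
Implicit hydrogens by atom environment:
  5 × C: 2 H each → 10
  4 × C: 3 H each → 12
  3 × C: no H
  2 × C: 1 H each → 2
  2 × F: no H
  1 × N (charge +1): 1 H
  1 × O: 1 H
  1 × O: no H
  Total hydrogens = 26.
Net charge +1.
Molecular formula: C14H26F2NO2+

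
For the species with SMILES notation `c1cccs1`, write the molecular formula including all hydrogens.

Heavy atoms from the SMILES: 4 C, 1 S.
Implicit hydrogens by atom environment:
  4 × C (aromatic): 1 H each → 4
  1 × S (aromatic): no H
  Total hydrogens = 4.
Molecular formula: C4H4S

C4H4S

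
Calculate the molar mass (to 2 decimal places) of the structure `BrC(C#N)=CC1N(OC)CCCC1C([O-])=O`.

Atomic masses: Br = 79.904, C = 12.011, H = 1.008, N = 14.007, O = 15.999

288.12

Molecular formula: C10H12BrN2O3-.
M = 1×79.904 + 10×12.011 + 12×1.008 + 2×14.007 + 3×15.999 = 288.12 g/mol.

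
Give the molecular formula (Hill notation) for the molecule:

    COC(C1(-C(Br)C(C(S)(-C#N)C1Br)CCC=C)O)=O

C12H15Br2NO3S

Heavy atoms from the SMILES: 2 Br, 12 C, 1 N, 3 O, 1 S.
Implicit hydrogens by atom environment:
  4 × C: 1 H each → 4
  4 × C: no H
  3 × C: 2 H each → 6
  2 × Br: no H
  2 × O: no H
  1 × C: 3 H
  1 × N: no H
  1 × O: 1 H
  1 × S: 1 H
  Total hydrogens = 15.
Molecular formula: C12H15Br2NO3S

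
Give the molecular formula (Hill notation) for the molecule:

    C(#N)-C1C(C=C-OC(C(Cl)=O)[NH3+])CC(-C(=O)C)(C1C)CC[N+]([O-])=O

Heavy atoms from the SMILES: 15 C, 1 Cl, 3 N, 5 O.
Implicit hydrogens by atom environment:
  6 × C: 1 H each → 6
  4 × C: no H
  4 × O: no H
  3 × C: 2 H each → 6
  2 × C: 3 H each → 6
  1 × Cl: no H
  1 × N (charge +1): 3 H
  1 × N (charge +1): no H
  1 × N: no H
  1 × O (charge -1): no H
  Total hydrogens = 21.
Net charge +1.
Molecular formula: C15H21ClN3O5+

C15H21ClN3O5+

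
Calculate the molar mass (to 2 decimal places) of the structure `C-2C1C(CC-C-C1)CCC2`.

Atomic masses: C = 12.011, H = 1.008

138.25

Molecular formula: C10H18.
M = 10×12.011 + 18×1.008 = 138.25 g/mol.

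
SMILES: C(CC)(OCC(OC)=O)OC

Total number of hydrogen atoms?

14

Hydrogens are implicit in SMILES; fill each atom to its normal valence:
  4 × O: no H
  3 × C: 3 H each → 9
  2 × C: 2 H each → 4
  1 × C: 1 H
  1 × C: no H
  Total hydrogens = 14.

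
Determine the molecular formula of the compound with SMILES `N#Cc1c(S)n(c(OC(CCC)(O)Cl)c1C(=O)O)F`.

C10H10ClFN2O4S

Heavy atoms from the SMILES: 10 C, 1 Cl, 1 F, 2 N, 4 O, 1 S.
Implicit hydrogens by atom environment:
  4 × C (aromatic): no H
  3 × C: no H
  2 × C: 2 H each → 4
  2 × O: 1 H each → 2
  2 × O: no H
  1 × C: 3 H
  1 × Cl: no H
  1 × F: no H
  1 × N (aromatic): no H
  1 × N: no H
  1 × S: 1 H
  Total hydrogens = 10.
Molecular formula: C10H10ClFN2O4S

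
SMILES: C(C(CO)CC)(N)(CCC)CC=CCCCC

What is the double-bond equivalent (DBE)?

Molecular formula from the SMILES: C15H31NO.
DoU = (2C + 2 + N − H − X)/2 = (2·15 + 2 + 1 − 31 − 0)/2 = 2/2 = 1.
(Structurally: 0 ring(s) + 1 π bond(s) = 1.)

1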